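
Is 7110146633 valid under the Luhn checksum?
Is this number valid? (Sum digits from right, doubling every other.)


Luhn sum = 32
32 mod 10 = 2

Invalid (Luhn sum mod 10 = 2)


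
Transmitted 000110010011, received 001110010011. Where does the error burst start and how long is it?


XOR: 001000000000

Burst at position 2, length 1


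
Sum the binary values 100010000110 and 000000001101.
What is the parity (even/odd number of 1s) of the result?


100010000110 = 2182
000000001101 = 13
Sum = 2195 = 100010010011
1s count = 5

odd parity (5 ones in 100010010011)


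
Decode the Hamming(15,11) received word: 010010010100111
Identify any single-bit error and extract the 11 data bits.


Syndrome = 9: error at position 9

Data: 01001100111 (corrected bit 9)


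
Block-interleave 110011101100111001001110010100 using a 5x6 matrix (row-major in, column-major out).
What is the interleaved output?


Matrix:
  110011
  101100
  111001
  001110
  010100
Read columns: 111001010101110010111001010100

111001010101110010111001010100


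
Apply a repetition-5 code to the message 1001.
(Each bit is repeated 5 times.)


Each bit -> 5 copies

11111000000000011111


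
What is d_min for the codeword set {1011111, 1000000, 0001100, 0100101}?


Comparing all pairs, minimum distance: 3
Can detect 2 errors, correct 1 errors

3


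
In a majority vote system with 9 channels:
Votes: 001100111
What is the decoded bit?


Ones: 5 out of 9
Threshold: 5

1 (5/9 voted 1)


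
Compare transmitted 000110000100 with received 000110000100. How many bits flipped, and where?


XOR: 000000000000

0 errors (received matches sent)


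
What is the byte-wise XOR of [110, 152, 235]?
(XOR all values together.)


XOR chain: 110 ^ 152 ^ 235 = 29

29


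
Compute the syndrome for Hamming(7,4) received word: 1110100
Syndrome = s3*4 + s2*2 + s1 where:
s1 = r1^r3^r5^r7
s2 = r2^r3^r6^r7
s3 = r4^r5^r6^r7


s1=1, s2=0, s3=1

Syndrome = 5 (error at position 5)


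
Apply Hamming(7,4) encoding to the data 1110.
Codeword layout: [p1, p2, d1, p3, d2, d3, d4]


Parity bits: p1=0, p2=0, p3=0

0010110


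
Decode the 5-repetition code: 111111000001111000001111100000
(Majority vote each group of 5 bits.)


Groups: 11111, 10000, 01111, 00000, 11111, 00000
Majority votes: 101010

101010


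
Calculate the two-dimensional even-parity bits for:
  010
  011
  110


Row parities: 100
Column parities: 111

Row P: 100, Col P: 111, Corner: 1


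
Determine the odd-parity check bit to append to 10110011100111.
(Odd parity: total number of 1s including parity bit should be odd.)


Number of 1s in data: 9
Parity bit: 0

0


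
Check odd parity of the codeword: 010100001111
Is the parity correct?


Number of 1s: 6

No, parity error (6 ones)


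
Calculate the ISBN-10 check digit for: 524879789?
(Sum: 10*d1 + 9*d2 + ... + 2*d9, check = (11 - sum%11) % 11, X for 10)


Weighted sum: 313
313 mod 11 = 5

Check digit: 6


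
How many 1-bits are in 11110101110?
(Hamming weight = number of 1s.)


Counting 1s in 11110101110

8


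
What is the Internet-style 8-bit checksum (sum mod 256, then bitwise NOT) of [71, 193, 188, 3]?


Sum = 455 mod 256 = 199
Complement = 56

56


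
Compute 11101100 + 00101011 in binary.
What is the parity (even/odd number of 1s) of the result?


11101100 = 236
00101011 = 43
Sum = 279 = 100010111
1s count = 5

odd parity (5 ones in 100010111)


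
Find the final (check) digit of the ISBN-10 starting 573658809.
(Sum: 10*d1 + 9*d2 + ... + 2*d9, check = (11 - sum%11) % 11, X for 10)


Weighted sum: 299
299 mod 11 = 2

Check digit: 9


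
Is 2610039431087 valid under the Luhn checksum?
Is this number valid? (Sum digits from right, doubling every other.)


Luhn sum = 48
48 mod 10 = 8

Invalid (Luhn sum mod 10 = 8)


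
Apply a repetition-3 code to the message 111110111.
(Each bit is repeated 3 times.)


Each bit -> 3 copies

111111111111111000111111111


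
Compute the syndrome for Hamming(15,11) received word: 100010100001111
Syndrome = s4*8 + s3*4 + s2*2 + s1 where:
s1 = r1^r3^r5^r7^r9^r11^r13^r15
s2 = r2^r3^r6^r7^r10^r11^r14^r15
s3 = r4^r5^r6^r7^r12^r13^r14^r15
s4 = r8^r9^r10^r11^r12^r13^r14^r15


s1=1, s2=1, s3=0, s4=0

Syndrome = 3 (error at position 3)


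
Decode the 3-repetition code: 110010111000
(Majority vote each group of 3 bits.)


Groups: 110, 010, 111, 000
Majority votes: 1010

1010


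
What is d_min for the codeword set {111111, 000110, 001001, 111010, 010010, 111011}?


Comparing all pairs, minimum distance: 1
Can detect 0 errors, correct 0 errors

1


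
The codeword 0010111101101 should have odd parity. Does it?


Number of 1s: 8

No, parity error (8 ones)


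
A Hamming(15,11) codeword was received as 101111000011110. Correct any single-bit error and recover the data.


Syndrome = 1: error at position 1

Data: 11100011110 (corrected bit 1)


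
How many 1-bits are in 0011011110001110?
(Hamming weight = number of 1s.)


Counting 1s in 0011011110001110

9


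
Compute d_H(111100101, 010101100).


XOR: 101001001
Count of 1s: 4

4


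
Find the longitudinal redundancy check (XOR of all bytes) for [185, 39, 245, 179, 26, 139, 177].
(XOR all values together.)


XOR chain: 185 ^ 39 ^ 245 ^ 179 ^ 26 ^ 139 ^ 177 = 248

248


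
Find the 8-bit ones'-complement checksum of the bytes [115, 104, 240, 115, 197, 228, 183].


Sum = 1182 mod 256 = 158
Complement = 97

97


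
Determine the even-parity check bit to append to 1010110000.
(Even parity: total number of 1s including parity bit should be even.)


Number of 1s in data: 4
Parity bit: 0

0


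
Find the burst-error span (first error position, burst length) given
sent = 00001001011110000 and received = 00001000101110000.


XOR: 00000001110000000

Burst at position 7, length 3


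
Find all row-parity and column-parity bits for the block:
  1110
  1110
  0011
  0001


Row parities: 1101
Column parities: 0010

Row P: 1101, Col P: 0010, Corner: 1


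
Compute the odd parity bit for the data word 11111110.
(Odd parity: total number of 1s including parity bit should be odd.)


Number of 1s in data: 7
Parity bit: 0

0


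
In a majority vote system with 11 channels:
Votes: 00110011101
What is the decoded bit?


Ones: 6 out of 11
Threshold: 6

1 (6/11 voted 1)


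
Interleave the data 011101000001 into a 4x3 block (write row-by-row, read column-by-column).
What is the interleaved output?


Matrix:
  011
  101
  000
  001
Read columns: 010010001101

010010001101


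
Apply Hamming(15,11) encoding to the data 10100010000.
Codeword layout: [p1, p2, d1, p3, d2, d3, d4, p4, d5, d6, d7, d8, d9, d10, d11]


Parity bits: p1=0, p2=1, p3=1, p4=1

011101010010000


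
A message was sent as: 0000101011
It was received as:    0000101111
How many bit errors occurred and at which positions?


XOR: 0000000100

1 error(s) at position(s): 7


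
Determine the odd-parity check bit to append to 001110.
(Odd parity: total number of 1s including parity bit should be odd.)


Number of 1s in data: 3
Parity bit: 0

0


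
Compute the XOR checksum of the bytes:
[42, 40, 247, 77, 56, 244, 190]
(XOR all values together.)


XOR chain: 42 ^ 40 ^ 247 ^ 77 ^ 56 ^ 244 ^ 190 = 202

202


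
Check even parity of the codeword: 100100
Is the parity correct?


Number of 1s: 2

Yes, parity is correct (2 ones)


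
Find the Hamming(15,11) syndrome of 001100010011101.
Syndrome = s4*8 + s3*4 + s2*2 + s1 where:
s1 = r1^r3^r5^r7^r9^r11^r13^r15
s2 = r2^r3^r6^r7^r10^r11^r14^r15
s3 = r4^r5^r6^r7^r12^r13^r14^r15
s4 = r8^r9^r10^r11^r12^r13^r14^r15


s1=0, s2=1, s3=0, s4=1

Syndrome = 10 (error at position 10)


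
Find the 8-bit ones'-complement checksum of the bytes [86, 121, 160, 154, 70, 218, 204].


Sum = 1013 mod 256 = 245
Complement = 10

10


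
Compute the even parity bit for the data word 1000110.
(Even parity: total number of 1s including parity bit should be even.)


Number of 1s in data: 3
Parity bit: 1

1


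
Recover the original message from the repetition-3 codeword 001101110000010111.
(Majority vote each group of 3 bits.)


Groups: 001, 101, 110, 000, 010, 111
Majority votes: 011001

011001


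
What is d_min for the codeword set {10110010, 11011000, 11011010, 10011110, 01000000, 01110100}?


Comparing all pairs, minimum distance: 1
Can detect 0 errors, correct 0 errors

1


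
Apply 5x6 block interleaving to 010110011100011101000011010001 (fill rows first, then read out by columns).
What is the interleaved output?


Matrix:
  010110
  011100
  011101
  000011
  010001
Read columns: 000001110101100111001001000111

000001110101100111001001000111


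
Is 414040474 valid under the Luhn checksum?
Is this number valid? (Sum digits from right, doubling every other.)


Luhn sum = 27
27 mod 10 = 7

Invalid (Luhn sum mod 10 = 7)


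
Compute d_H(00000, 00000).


XOR: 00000
Count of 1s: 0

0


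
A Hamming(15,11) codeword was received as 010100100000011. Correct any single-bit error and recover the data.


Syndrome = 0: no error detected

Data: 00010000011 (no errors)


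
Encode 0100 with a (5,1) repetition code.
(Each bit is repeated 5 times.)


Each bit -> 5 copies

00000111110000000000


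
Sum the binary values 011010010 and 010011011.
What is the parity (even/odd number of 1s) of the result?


011010010 = 210
010011011 = 155
Sum = 365 = 101101101
1s count = 6

even parity (6 ones in 101101101)


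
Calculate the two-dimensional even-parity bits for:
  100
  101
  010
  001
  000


Row parities: 10110
Column parities: 010

Row P: 10110, Col P: 010, Corner: 1


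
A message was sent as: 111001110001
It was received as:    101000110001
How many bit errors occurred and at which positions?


XOR: 010001000000

2 error(s) at position(s): 1, 5


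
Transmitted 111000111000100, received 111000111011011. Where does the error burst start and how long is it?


XOR: 000000000011111

Burst at position 10, length 5


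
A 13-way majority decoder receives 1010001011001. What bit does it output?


Ones: 6 out of 13
Threshold: 7

0 (6/13 voted 1)


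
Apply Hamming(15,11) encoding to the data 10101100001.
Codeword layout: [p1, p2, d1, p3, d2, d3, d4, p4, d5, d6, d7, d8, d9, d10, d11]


Parity bits: p1=1, p2=0, p3=0, p4=1

101001011100001


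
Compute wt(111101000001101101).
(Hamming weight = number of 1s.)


Counting 1s in 111101000001101101

10


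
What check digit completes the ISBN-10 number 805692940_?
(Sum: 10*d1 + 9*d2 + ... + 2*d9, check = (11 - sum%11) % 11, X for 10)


Weighted sum: 274
274 mod 11 = 10

Check digit: 1


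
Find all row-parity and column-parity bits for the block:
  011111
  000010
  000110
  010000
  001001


Row parities: 11010
Column parities: 000010

Row P: 11010, Col P: 000010, Corner: 1


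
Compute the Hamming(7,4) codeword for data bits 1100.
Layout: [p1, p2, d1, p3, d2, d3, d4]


Parity bits: p1=0, p2=1, p3=1

0111100


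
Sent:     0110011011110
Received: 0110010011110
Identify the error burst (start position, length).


XOR: 0000001000000

Burst at position 6, length 1


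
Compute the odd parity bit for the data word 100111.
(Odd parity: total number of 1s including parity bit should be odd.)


Number of 1s in data: 4
Parity bit: 1

1


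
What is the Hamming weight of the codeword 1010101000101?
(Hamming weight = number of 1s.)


Counting 1s in 1010101000101

6


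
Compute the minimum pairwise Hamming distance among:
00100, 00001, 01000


Comparing all pairs, minimum distance: 2
Can detect 1 errors, correct 0 errors

2


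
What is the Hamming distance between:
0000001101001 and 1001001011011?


XOR: 1001000110010
Count of 1s: 5

5


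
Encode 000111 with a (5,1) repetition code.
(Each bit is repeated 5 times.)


Each bit -> 5 copies

000000000000000111111111111111


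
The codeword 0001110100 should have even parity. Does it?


Number of 1s: 4

Yes, parity is correct (4 ones)


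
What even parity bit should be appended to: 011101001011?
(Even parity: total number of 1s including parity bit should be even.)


Number of 1s in data: 7
Parity bit: 1

1


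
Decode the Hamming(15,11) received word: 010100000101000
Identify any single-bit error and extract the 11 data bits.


Syndrome = 0: no error detected

Data: 00000101000 (no errors)


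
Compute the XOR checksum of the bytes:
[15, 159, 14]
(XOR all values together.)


XOR chain: 15 ^ 159 ^ 14 = 158

158


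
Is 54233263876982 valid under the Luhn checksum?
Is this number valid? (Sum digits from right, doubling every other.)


Luhn sum = 61
61 mod 10 = 1

Invalid (Luhn sum mod 10 = 1)


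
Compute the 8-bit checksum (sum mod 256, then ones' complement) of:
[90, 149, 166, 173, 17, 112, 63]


Sum = 770 mod 256 = 2
Complement = 253

253


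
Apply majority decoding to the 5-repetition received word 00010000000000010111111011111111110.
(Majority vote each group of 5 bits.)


Groups: 00010, 00000, 00000, 10111, 11101, 11111, 11110
Majority votes: 0001111

0001111


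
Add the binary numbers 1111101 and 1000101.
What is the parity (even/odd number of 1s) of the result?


1111101 = 125
1000101 = 69
Sum = 194 = 11000010
1s count = 3

odd parity (3 ones in 11000010)


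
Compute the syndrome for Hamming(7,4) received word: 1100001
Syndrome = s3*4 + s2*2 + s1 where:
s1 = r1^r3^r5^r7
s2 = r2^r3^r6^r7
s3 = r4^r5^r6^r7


s1=0, s2=0, s3=1

Syndrome = 4 (error at position 4)


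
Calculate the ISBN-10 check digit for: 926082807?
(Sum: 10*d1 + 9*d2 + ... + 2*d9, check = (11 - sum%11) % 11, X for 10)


Weighted sum: 260
260 mod 11 = 7

Check digit: 4


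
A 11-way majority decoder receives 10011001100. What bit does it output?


Ones: 5 out of 11
Threshold: 6

0 (5/11 voted 1)


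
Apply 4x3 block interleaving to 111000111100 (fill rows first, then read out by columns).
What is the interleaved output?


Matrix:
  111
  000
  111
  100
Read columns: 101110101010

101110101010


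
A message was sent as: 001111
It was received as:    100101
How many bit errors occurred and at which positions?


XOR: 101010

3 error(s) at position(s): 0, 2, 4


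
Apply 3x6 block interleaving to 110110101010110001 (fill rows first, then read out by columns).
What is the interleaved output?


Matrix:
  110110
  101010
  110001
Read columns: 111101010100110001

111101010100110001


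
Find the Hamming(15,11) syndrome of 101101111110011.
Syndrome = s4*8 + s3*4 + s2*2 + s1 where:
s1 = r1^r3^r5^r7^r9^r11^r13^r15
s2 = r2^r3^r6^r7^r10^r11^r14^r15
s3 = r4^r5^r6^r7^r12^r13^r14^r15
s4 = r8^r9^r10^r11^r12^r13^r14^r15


s1=0, s2=1, s3=1, s4=0

Syndrome = 6 (error at position 6)


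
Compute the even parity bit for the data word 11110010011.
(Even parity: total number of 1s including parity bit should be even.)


Number of 1s in data: 7
Parity bit: 1

1


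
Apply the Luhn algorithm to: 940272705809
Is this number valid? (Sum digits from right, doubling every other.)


Luhn sum = 45
45 mod 10 = 5

Invalid (Luhn sum mod 10 = 5)


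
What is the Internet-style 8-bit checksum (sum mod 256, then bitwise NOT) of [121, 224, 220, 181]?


Sum = 746 mod 256 = 234
Complement = 21

21


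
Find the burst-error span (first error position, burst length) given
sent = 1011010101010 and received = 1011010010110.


XOR: 0000000111100

Burst at position 7, length 4


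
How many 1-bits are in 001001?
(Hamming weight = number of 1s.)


Counting 1s in 001001

2


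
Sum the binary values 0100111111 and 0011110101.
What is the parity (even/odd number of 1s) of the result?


0100111111 = 319
0011110101 = 245
Sum = 564 = 1000110100
1s count = 4

even parity (4 ones in 1000110100)


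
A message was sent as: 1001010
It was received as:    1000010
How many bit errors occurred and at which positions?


XOR: 0001000

1 error(s) at position(s): 3


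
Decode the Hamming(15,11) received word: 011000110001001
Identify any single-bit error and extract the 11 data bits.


Syndrome = 13: error at position 13

Data: 10010001101 (corrected bit 13)


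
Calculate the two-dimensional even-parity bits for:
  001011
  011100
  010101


Row parities: 111
Column parities: 000010

Row P: 111, Col P: 000010, Corner: 1


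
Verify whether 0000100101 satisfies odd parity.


Number of 1s: 3

Yes, parity is correct (3 ones)


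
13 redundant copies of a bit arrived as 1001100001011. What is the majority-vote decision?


Ones: 6 out of 13
Threshold: 7

0 (6/13 voted 1)


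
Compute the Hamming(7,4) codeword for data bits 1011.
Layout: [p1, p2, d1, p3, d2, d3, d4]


Parity bits: p1=0, p2=1, p3=0

0110011


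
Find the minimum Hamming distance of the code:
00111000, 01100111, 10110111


Comparing all pairs, minimum distance: 3
Can detect 2 errors, correct 1 errors

3


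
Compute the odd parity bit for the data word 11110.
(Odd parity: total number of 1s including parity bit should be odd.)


Number of 1s in data: 4
Parity bit: 1

1


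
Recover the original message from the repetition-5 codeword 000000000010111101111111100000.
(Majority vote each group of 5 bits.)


Groups: 00000, 00000, 10111, 10111, 11111, 00000
Majority votes: 001110

001110


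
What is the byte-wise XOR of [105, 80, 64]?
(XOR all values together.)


XOR chain: 105 ^ 80 ^ 64 = 121

121


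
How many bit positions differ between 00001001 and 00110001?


XOR: 00111000
Count of 1s: 3

3


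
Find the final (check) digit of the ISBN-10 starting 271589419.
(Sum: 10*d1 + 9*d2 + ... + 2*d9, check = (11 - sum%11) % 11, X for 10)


Weighted sum: 256
256 mod 11 = 3

Check digit: 8


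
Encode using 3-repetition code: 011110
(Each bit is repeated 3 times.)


Each bit -> 3 copies

000111111111111000


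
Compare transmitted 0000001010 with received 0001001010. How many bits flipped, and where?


XOR: 0001000000

1 error(s) at position(s): 3


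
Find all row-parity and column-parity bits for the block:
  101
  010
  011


Row parities: 010
Column parities: 100

Row P: 010, Col P: 100, Corner: 1


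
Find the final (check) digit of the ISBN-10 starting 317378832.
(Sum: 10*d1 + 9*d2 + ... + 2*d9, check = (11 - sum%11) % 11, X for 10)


Weighted sum: 243
243 mod 11 = 1

Check digit: X


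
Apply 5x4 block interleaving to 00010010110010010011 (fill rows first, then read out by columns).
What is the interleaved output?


Matrix:
  0001
  0010
  1100
  1001
  0011
Read columns: 00110001000100110011

00110001000100110011


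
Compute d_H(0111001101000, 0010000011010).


XOR: 0101001110010
Count of 1s: 6

6


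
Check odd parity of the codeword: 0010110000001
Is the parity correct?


Number of 1s: 4

No, parity error (4 ones)


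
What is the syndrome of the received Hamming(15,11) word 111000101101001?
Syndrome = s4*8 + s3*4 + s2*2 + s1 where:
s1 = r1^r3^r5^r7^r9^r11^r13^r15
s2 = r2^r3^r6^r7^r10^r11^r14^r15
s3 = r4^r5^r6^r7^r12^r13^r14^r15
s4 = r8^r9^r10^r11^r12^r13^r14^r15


s1=1, s2=1, s3=1, s4=0

Syndrome = 7 (error at position 7)


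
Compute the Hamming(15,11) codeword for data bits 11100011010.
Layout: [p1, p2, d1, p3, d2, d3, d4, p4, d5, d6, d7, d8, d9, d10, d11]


Parity bits: p1=1, p2=0, p3=0, p4=1

101011010011010


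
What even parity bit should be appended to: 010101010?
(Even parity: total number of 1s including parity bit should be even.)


Number of 1s in data: 4
Parity bit: 0

0


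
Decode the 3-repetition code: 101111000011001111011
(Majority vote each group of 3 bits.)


Groups: 101, 111, 000, 011, 001, 111, 011
Majority votes: 1101011

1101011


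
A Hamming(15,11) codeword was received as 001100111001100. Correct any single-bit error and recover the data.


Syndrome = 0: no error detected

Data: 10011001100 (no errors)


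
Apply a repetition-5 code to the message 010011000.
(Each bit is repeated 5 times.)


Each bit -> 5 copies

000001111100000000001111111111000000000000000


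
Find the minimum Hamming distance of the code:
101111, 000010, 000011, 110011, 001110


Comparing all pairs, minimum distance: 1
Can detect 0 errors, correct 0 errors

1


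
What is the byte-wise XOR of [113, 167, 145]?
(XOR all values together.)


XOR chain: 113 ^ 167 ^ 145 = 71

71


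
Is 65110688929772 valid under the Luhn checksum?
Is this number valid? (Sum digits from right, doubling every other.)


Luhn sum = 66
66 mod 10 = 6

Invalid (Luhn sum mod 10 = 6)


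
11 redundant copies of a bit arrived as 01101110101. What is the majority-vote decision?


Ones: 7 out of 11
Threshold: 6

1 (7/11 voted 1)


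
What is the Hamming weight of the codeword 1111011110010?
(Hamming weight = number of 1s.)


Counting 1s in 1111011110010

9


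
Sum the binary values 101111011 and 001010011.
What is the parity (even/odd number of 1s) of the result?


101111011 = 379
001010011 = 83
Sum = 462 = 111001110
1s count = 6

even parity (6 ones in 111001110)


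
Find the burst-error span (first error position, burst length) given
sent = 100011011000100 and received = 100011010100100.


XOR: 000000001100000

Burst at position 8, length 2


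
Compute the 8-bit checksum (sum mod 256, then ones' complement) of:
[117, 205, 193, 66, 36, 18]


Sum = 635 mod 256 = 123
Complement = 132

132


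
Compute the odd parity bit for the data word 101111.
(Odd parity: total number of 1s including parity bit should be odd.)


Number of 1s in data: 5
Parity bit: 0

0


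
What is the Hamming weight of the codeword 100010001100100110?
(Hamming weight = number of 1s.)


Counting 1s in 100010001100100110

7


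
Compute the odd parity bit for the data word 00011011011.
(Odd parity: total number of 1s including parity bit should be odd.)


Number of 1s in data: 6
Parity bit: 1

1


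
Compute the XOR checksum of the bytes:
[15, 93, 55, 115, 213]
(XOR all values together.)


XOR chain: 15 ^ 93 ^ 55 ^ 115 ^ 213 = 195

195


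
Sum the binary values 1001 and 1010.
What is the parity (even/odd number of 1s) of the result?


1001 = 9
1010 = 10
Sum = 19 = 10011
1s count = 3

odd parity (3 ones in 10011)


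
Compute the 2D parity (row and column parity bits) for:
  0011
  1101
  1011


Row parities: 011
Column parities: 0101

Row P: 011, Col P: 0101, Corner: 0


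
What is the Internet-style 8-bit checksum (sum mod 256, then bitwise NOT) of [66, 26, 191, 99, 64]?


Sum = 446 mod 256 = 190
Complement = 65

65


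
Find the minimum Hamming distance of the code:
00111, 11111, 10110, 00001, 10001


Comparing all pairs, minimum distance: 1
Can detect 0 errors, correct 0 errors

1


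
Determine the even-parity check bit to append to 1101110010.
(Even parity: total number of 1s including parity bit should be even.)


Number of 1s in data: 6
Parity bit: 0

0


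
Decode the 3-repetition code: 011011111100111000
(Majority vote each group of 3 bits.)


Groups: 011, 011, 111, 100, 111, 000
Majority votes: 111010

111010


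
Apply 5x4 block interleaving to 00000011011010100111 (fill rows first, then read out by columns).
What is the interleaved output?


Matrix:
  0000
  0011
  0110
  1010
  0111
Read columns: 00010001010111101001

00010001010111101001


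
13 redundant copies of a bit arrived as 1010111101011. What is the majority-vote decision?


Ones: 9 out of 13
Threshold: 7

1 (9/13 voted 1)


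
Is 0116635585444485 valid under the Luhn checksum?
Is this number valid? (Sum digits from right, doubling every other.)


Luhn sum = 69
69 mod 10 = 9

Invalid (Luhn sum mod 10 = 9)


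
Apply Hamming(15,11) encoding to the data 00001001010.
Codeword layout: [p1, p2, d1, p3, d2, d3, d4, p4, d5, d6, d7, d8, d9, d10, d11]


Parity bits: p1=1, p2=1, p3=0, p4=1

110000011001010


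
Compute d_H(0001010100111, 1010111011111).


XOR: 1011101111000
Count of 1s: 8

8


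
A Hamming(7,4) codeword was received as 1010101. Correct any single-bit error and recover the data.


Syndrome = 0: no error detected

Data: 1101 (no errors)


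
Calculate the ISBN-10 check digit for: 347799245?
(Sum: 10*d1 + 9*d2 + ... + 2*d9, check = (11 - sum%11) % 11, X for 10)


Weighted sum: 300
300 mod 11 = 3

Check digit: 8


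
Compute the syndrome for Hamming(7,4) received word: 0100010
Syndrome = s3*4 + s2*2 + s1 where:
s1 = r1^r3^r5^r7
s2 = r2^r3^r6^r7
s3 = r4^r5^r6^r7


s1=0, s2=0, s3=1

Syndrome = 4 (error at position 4)


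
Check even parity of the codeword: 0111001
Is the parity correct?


Number of 1s: 4

Yes, parity is correct (4 ones)


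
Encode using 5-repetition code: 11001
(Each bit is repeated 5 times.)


Each bit -> 5 copies

1111111111000000000011111


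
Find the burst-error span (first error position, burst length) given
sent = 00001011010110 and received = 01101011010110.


XOR: 01100000000000

Burst at position 1, length 2


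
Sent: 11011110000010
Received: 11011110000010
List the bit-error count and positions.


XOR: 00000000000000

0 errors (received matches sent)


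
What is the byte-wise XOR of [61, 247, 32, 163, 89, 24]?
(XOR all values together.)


XOR chain: 61 ^ 247 ^ 32 ^ 163 ^ 89 ^ 24 = 8

8


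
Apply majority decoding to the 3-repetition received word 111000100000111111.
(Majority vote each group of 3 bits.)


Groups: 111, 000, 100, 000, 111, 111
Majority votes: 100011

100011


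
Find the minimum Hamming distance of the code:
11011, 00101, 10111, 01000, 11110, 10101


Comparing all pairs, minimum distance: 1
Can detect 0 errors, correct 0 errors

1


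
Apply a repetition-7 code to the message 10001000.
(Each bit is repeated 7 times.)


Each bit -> 7 copies

11111110000000000000000000001111111000000000000000000000


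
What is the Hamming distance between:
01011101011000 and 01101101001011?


XOR: 00110000010011
Count of 1s: 5

5


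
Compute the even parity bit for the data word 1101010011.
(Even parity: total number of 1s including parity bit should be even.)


Number of 1s in data: 6
Parity bit: 0

0


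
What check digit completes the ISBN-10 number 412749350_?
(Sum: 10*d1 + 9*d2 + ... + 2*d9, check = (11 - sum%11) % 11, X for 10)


Weighted sum: 210
210 mod 11 = 1

Check digit: X


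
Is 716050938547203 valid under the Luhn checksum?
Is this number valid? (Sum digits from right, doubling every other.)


Luhn sum = 58
58 mod 10 = 8

Invalid (Luhn sum mod 10 = 8)


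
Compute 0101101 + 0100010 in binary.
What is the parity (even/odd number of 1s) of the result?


0101101 = 45
0100010 = 34
Sum = 79 = 1001111
1s count = 5

odd parity (5 ones in 1001111)


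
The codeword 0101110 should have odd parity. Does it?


Number of 1s: 4

No, parity error (4 ones)


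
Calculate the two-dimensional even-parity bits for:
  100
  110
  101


Row parities: 100
Column parities: 111

Row P: 100, Col P: 111, Corner: 1


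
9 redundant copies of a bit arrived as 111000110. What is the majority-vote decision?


Ones: 5 out of 9
Threshold: 5

1 (5/9 voted 1)


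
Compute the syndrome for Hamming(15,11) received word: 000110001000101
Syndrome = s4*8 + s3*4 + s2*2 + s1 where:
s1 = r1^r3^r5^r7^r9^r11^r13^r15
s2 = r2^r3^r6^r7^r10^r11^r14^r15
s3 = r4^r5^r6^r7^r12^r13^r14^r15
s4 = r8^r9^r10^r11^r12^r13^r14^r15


s1=0, s2=1, s3=0, s4=1

Syndrome = 10 (error at position 10)


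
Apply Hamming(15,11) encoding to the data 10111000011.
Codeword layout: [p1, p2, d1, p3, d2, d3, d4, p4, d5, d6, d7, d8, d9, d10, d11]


Parity bits: p1=0, p2=1, p3=0, p4=1

011001111000011


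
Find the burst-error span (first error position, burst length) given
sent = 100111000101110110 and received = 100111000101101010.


XOR: 000000000000011100

Burst at position 13, length 3


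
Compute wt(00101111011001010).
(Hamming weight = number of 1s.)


Counting 1s in 00101111011001010

9


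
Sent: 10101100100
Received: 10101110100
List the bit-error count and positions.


XOR: 00000010000

1 error(s) at position(s): 6


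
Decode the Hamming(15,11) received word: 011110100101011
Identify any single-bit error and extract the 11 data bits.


Syndrome = 0: no error detected

Data: 11010101011 (no errors)


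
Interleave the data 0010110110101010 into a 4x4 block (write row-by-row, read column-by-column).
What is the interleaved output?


Matrix:
  0010
  1101
  1010
  1010
Read columns: 0111010010110100

0111010010110100


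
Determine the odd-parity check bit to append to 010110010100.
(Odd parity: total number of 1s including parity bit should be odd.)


Number of 1s in data: 5
Parity bit: 0

0


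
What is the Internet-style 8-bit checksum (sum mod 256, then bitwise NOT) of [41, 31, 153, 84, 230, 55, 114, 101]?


Sum = 809 mod 256 = 41
Complement = 214

214


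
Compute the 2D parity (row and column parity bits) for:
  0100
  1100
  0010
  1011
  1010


Row parities: 10110
Column parities: 1011

Row P: 10110, Col P: 1011, Corner: 1


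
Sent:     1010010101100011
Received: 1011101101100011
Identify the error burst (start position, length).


XOR: 0001111000000000

Burst at position 3, length 4


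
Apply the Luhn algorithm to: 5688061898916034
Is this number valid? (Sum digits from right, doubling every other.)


Luhn sum = 78
78 mod 10 = 8

Invalid (Luhn sum mod 10 = 8)


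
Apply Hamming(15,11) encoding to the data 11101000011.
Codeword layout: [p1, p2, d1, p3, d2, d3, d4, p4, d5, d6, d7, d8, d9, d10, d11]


Parity bits: p1=0, p2=0, p3=0, p4=1

001011011000011


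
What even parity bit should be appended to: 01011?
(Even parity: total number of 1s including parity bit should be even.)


Number of 1s in data: 3
Parity bit: 1

1


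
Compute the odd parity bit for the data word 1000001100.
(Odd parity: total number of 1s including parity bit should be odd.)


Number of 1s in data: 3
Parity bit: 0

0


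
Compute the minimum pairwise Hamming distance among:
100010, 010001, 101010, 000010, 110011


Comparing all pairs, minimum distance: 1
Can detect 0 errors, correct 0 errors

1


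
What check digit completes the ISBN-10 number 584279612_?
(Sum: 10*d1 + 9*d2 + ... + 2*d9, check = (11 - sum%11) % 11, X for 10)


Weighted sum: 286
286 mod 11 = 0

Check digit: 0


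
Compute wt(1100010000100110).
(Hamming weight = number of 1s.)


Counting 1s in 1100010000100110

6


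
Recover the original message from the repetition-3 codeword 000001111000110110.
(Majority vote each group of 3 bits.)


Groups: 000, 001, 111, 000, 110, 110
Majority votes: 001011

001011


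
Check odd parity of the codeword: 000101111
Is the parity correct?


Number of 1s: 5

Yes, parity is correct (5 ones)


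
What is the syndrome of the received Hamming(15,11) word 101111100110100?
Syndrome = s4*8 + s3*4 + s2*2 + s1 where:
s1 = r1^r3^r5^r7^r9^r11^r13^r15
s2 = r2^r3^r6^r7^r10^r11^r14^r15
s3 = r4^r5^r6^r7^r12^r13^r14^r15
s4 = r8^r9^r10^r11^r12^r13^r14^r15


s1=0, s2=1, s3=1, s4=1

Syndrome = 14 (error at position 14)


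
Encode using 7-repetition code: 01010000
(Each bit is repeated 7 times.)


Each bit -> 7 copies

00000001111111000000011111110000000000000000000000000000


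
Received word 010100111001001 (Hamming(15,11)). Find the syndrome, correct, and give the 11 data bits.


Syndrome = 3: error at position 3

Data: 10011001001 (corrected bit 3)


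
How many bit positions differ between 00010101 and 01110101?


XOR: 01100000
Count of 1s: 2

2


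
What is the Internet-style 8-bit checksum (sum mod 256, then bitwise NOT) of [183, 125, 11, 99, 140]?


Sum = 558 mod 256 = 46
Complement = 209

209


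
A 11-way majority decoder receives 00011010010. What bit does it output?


Ones: 4 out of 11
Threshold: 6

0 (4/11 voted 1)


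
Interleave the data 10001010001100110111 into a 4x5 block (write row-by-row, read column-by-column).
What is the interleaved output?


Matrix:
  10001
  01000
  11001
  10111
Read columns: 10110110000100011011

10110110000100011011


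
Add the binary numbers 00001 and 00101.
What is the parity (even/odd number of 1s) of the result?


00001 = 1
00101 = 5
Sum = 6 = 110
1s count = 2

even parity (2 ones in 110)


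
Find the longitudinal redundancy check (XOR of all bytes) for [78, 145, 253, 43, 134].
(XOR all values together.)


XOR chain: 78 ^ 145 ^ 253 ^ 43 ^ 134 = 143

143


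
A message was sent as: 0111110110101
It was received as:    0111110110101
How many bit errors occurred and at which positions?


XOR: 0000000000000

0 errors (received matches sent)


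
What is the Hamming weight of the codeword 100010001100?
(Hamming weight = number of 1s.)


Counting 1s in 100010001100

4


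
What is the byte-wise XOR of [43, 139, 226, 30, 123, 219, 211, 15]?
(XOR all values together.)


XOR chain: 43 ^ 139 ^ 226 ^ 30 ^ 123 ^ 219 ^ 211 ^ 15 = 32

32


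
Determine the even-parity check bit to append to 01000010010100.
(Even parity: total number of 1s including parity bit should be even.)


Number of 1s in data: 4
Parity bit: 0

0


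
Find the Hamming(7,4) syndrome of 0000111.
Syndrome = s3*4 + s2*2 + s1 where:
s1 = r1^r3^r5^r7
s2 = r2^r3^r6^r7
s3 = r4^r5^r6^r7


s1=0, s2=0, s3=1

Syndrome = 4 (error at position 4)


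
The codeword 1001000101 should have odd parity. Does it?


Number of 1s: 4

No, parity error (4 ones)


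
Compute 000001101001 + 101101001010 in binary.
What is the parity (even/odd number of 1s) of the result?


000001101001 = 105
101101001010 = 2890
Sum = 2995 = 101110110011
1s count = 8

even parity (8 ones in 101110110011)


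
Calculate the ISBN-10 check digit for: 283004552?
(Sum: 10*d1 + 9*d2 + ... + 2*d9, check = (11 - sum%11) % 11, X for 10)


Weighted sum: 175
175 mod 11 = 10

Check digit: 1


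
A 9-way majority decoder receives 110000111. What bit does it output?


Ones: 5 out of 9
Threshold: 5

1 (5/9 voted 1)


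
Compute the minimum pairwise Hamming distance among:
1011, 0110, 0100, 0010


Comparing all pairs, minimum distance: 1
Can detect 0 errors, correct 0 errors

1


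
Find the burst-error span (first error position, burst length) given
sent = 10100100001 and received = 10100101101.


XOR: 00000001100

Burst at position 7, length 2


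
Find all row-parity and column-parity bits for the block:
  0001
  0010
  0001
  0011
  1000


Row parities: 11101
Column parities: 1001

Row P: 11101, Col P: 1001, Corner: 0


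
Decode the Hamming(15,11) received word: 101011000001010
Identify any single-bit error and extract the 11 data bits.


Syndrome = 3: error at position 3

Data: 01100001010 (corrected bit 3)


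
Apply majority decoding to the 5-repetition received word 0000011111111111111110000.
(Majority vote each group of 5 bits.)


Groups: 00000, 11111, 11111, 11111, 10000
Majority votes: 01110

01110


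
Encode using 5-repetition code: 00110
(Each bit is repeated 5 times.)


Each bit -> 5 copies

0000000000111111111100000


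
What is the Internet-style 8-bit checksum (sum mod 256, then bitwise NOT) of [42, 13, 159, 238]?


Sum = 452 mod 256 = 196
Complement = 59

59


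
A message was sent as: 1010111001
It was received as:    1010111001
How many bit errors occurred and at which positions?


XOR: 0000000000

0 errors (received matches sent)


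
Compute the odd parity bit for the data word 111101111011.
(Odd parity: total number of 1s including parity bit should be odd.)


Number of 1s in data: 10
Parity bit: 1

1


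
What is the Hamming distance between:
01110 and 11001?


XOR: 10111
Count of 1s: 4

4


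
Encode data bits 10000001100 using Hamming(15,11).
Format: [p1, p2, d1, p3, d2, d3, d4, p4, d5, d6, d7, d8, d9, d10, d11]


Parity bits: p1=0, p2=1, p3=0, p4=0

011000000001100


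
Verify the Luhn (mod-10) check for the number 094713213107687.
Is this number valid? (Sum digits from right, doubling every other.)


Luhn sum = 59
59 mod 10 = 9

Invalid (Luhn sum mod 10 = 9)


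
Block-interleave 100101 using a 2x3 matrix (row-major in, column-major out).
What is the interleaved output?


Matrix:
  100
  101
Read columns: 110001

110001


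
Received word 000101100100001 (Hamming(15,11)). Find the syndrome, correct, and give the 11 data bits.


Syndrome = 0: no error detected

Data: 00110100001 (no errors)


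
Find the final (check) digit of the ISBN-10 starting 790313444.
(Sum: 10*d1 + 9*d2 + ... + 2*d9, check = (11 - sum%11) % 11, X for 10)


Weighted sum: 229
229 mod 11 = 9

Check digit: 2


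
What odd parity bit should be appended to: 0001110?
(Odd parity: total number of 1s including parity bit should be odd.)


Number of 1s in data: 3
Parity bit: 0

0


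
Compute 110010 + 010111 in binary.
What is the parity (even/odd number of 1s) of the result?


110010 = 50
010111 = 23
Sum = 73 = 1001001
1s count = 3

odd parity (3 ones in 1001001)


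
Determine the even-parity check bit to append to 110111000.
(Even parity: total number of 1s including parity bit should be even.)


Number of 1s in data: 5
Parity bit: 1

1


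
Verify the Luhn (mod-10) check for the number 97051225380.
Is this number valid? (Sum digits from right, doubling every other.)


Luhn sum = 33
33 mod 10 = 3

Invalid (Luhn sum mod 10 = 3)


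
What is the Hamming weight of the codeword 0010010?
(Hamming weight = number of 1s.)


Counting 1s in 0010010

2


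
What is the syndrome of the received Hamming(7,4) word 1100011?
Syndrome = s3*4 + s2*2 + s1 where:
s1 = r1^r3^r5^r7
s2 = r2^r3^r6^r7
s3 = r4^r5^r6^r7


s1=0, s2=1, s3=0

Syndrome = 2 (error at position 2)


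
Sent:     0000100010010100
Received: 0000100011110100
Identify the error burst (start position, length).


XOR: 0000000001100000

Burst at position 9, length 2


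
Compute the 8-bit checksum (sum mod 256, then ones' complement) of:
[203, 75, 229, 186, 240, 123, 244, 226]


Sum = 1526 mod 256 = 246
Complement = 9

9


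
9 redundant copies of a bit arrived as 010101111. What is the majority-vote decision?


Ones: 6 out of 9
Threshold: 5

1 (6/9 voted 1)


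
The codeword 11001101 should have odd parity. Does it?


Number of 1s: 5

Yes, parity is correct (5 ones)


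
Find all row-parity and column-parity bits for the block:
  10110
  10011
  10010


Row parities: 110
Column parities: 10111

Row P: 110, Col P: 10111, Corner: 0


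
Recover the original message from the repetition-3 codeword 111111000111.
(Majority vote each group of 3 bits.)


Groups: 111, 111, 000, 111
Majority votes: 1101

1101


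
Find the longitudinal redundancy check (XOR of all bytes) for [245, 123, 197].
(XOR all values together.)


XOR chain: 245 ^ 123 ^ 197 = 75

75


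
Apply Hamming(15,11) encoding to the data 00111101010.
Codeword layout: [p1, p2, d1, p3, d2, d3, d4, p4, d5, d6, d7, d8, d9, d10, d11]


Parity bits: p1=0, p2=0, p3=0, p4=0

000001101101010


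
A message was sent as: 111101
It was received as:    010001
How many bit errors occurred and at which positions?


XOR: 101100

3 error(s) at position(s): 0, 2, 3


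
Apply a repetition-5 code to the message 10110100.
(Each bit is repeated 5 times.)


Each bit -> 5 copies

1111100000111111111100000111110000000000
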